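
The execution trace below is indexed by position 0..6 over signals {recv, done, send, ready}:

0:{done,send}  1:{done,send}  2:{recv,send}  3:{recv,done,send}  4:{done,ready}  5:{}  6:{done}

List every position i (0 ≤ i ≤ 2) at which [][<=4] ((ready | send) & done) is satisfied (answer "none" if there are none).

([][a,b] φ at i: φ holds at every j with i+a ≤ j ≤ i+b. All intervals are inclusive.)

Evaluate at each i in [0,2]:
  i=0: ✗ (fails at j=2)
  i=1: ✗ (fails at j=2)
  i=2: ✗ (fails at j=2)

none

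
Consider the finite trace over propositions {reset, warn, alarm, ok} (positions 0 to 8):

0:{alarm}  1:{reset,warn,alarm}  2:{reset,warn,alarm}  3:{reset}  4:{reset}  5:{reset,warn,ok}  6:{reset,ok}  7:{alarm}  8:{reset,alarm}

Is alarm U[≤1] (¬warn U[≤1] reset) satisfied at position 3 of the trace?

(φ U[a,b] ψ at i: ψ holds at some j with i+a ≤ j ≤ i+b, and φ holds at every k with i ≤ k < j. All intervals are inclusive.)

Need some j in [3,4] with (¬warn U[≤1] reset), and alarm at every k in [3,j-1].
  j=3: (¬warn U[≤1] reset) holds; no prefix to check → satisfied.

Yes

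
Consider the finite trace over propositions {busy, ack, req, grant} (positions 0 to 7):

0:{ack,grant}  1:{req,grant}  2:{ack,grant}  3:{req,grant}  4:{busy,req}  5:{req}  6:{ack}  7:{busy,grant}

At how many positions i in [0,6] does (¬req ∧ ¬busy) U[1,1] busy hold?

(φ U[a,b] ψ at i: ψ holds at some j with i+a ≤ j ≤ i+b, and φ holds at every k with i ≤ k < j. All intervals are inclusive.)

1

Evaluate at each i in [0,6]:
  i=0: ✗ (no rhs in [1,1])
  i=1: ✗ (no rhs in [2,2])
  i=2: ✗ (no rhs in [3,3])
  i=3: ✗ (lhs fails at k=3 before rhs at j=4)
  i=4: ✗ (no rhs in [5,5])
  i=5: ✗ (no rhs in [6,6])
  i=6: ✓ (rhs at j=7; lhs holds on [6,6])
Positions where it holds: {6} → 1.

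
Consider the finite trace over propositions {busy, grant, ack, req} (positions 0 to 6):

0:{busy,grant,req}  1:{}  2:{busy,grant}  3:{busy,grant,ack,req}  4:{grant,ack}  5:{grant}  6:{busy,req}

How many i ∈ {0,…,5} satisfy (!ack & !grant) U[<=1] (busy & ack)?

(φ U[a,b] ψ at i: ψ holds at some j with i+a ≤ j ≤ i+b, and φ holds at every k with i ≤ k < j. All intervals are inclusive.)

1

Evaluate at each i in [0,5]:
  i=0: ✗ (no rhs in [0,1])
  i=1: ✗ (no rhs in [1,2])
  i=2: ✗ (lhs fails at k=2 before rhs at j=3)
  i=3: ✓ (rhs at j=3)
  i=4: ✗ (no rhs in [4,5])
  i=5: ✗ (no rhs in [5,6])
Positions where it holds: {3} → 1.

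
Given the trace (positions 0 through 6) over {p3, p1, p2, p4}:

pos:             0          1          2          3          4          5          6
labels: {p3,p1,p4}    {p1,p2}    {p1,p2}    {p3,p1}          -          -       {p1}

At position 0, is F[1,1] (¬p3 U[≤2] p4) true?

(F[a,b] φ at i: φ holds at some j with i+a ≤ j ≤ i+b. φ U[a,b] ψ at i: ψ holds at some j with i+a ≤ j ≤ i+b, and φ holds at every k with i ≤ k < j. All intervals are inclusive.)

Check (¬p3 U[≤2] p4) at each j in [1,1]:
  j=1: fails
No position in the window satisfies it → formula fails.

Does not hold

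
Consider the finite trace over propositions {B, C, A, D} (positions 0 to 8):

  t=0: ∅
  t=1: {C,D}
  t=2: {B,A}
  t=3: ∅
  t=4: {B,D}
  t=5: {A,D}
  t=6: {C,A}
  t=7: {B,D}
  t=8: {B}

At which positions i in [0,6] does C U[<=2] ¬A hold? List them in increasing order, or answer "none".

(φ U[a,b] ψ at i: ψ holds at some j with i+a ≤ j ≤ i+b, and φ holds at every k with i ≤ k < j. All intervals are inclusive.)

Evaluate at each i in [0,6]:
  i=0: ✓ (rhs at j=0)
  i=1: ✓ (rhs at j=1)
  i=2: ✗ (lhs fails at k=2 before rhs at j=3)
  i=3: ✓ (rhs at j=3)
  i=4: ✓ (rhs at j=4)
  i=5: ✗ (lhs fails at k=5 before rhs at j=7)
  i=6: ✓ (rhs at j=7; lhs holds on [6,6])

0, 1, 3, 4, 6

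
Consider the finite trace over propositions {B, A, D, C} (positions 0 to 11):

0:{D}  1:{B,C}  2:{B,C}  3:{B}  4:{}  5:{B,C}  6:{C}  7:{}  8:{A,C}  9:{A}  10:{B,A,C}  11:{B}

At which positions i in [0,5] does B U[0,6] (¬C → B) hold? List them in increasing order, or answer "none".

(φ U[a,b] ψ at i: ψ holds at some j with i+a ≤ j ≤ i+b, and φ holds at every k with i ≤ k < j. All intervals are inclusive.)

1, 2, 3, 5

Evaluate at each i in [0,5]:
  i=0: ✗ (lhs fails at k=0 before rhs at j=1)
  i=1: ✓ (rhs at j=1)
  i=2: ✓ (rhs at j=2)
  i=3: ✓ (rhs at j=3)
  i=4: ✗ (lhs fails at k=4 before rhs at j=5)
  i=5: ✓ (rhs at j=5)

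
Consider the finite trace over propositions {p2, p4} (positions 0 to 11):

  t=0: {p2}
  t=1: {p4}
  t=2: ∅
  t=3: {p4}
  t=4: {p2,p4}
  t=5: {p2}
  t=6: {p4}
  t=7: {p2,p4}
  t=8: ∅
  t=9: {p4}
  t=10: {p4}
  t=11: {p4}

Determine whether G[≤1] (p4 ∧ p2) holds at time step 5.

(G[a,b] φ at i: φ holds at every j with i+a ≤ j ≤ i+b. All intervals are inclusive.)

Check (p4 ∧ p2) at every j in [5,6]:
  j=5: false
  j=6: false
Fails at j=5 → formula fails.

Does not hold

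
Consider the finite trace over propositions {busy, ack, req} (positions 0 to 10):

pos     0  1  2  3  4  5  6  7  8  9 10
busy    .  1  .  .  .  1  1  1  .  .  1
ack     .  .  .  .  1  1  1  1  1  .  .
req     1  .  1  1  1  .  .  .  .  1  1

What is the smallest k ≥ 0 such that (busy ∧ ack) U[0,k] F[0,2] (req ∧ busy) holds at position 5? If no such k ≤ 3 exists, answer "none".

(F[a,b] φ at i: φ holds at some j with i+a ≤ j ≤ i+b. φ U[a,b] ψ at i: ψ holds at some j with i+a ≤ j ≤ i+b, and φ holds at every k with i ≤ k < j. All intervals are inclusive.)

3

Need earliest j ≥ 5 with F[0,2] (req ∧ busy), and (busy ∧ ack) at every k in [5,j-1].
  j=5: rhs fails.
  j=6: rhs fails.
  j=7: rhs fails.
  j=8: rhs holds; lhs holds on [5,7]. k = 3.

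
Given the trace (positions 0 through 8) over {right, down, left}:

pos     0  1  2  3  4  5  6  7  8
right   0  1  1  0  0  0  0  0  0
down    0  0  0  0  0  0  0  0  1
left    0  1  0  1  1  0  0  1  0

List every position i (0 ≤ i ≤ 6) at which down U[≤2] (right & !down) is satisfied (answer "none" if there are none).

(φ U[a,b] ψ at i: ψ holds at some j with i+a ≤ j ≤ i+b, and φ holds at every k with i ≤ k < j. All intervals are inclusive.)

Evaluate at each i in [0,6]:
  i=0: ✗ (lhs fails at k=0 before rhs at j=1)
  i=1: ✓ (rhs at j=1)
  i=2: ✓ (rhs at j=2)
  i=3: ✗ (no rhs in [3,5])
  i=4: ✗ (no rhs in [4,6])
  i=5: ✗ (no rhs in [5,7])
  i=6: ✗ (no rhs in [6,8])

1, 2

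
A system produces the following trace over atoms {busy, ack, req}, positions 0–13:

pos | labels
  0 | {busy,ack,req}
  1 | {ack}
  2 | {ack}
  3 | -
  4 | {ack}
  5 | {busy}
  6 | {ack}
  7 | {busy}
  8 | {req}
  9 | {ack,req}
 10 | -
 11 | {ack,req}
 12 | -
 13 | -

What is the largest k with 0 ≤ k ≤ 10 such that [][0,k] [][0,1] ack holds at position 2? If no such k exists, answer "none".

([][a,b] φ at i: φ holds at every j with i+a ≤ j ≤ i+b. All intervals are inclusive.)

none

[][0,1] ack must hold from j=2 onward; find where it first fails.
  j=2: fails → no k works.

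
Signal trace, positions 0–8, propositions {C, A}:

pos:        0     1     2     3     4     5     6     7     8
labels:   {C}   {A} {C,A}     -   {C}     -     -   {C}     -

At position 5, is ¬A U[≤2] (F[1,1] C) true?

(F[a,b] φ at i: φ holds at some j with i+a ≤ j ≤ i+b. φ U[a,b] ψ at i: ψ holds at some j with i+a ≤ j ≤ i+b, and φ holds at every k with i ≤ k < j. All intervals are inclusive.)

Need some j in [5,7] with F[1,1] C, and ¬A at every k in [5,j-1].
  j=5: F[1,1] C — fails (none in [6,6]).
  j=6: F[1,1] C holds; ¬A holds at every k in [5,5] → satisfied.

Yes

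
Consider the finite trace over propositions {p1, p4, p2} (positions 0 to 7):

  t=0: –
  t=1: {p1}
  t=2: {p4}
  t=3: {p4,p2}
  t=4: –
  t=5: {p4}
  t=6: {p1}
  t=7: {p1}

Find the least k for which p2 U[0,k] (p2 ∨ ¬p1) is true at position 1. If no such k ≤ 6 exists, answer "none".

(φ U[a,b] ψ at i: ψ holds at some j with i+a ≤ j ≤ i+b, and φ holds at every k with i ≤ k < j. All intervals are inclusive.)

none

Need earliest j ≥ 1 with (p2 ∨ ¬p1), and p2 at every k in [1,j-1].
  j=1: rhs fails.
  j=2: rhs holds but lhs fails at k=1.
  j=3: rhs holds but lhs fails at k=1.
  j=4: rhs holds but lhs fails at k=1.
  j=5: rhs holds but lhs fails at k=1.
  j=6: rhs fails.
  j=7: rhs fails.
No witness within the range → none.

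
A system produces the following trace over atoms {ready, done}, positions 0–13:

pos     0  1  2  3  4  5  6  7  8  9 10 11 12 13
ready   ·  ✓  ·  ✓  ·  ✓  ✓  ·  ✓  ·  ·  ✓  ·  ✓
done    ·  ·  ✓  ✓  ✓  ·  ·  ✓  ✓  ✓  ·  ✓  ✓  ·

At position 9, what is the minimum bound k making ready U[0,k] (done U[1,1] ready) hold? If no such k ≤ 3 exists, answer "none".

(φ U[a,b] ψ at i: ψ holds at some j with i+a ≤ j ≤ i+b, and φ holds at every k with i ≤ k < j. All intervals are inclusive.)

Need earliest j ≥ 9 with (done U[1,1] ready), and ready at every k in [9,j-1].
  j=9: rhs fails.
  j=10: rhs fails.
  j=11: rhs fails.
  j=12: rhs holds but lhs fails at k=9.
No witness within the range → none.

none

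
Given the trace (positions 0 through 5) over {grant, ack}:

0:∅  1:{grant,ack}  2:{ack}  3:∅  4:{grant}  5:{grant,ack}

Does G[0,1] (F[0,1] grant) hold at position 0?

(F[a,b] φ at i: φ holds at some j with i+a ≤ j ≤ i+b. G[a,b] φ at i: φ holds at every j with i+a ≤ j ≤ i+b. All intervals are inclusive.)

Check F[0,1] grant at every j in [0,1]:
  j=0: holds (witness at 1)
  j=1: holds (witness at 1)
All positions satisfy it → formula holds.

Yes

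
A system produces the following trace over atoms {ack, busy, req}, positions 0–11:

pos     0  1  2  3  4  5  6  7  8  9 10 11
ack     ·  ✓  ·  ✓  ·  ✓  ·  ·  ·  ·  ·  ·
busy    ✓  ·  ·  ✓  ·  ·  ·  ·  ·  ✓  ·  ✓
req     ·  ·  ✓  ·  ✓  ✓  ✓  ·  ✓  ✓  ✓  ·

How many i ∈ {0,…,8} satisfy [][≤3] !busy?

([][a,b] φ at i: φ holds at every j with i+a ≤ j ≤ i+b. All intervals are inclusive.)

Evaluate at each i in [0,8]:
  i=0: ✗ (fails at j=0)
  i=1: ✗ (fails at j=3)
  i=2: ✗ (fails at j=3)
  i=3: ✗ (fails at j=3)
  i=4: ✓ (all of [4,7])
  i=5: ✓ (all of [5,8])
  i=6: ✗ (fails at j=9)
  i=7: ✗ (fails at j=9)
  i=8: ✗ (fails at j=9)
Positions where it holds: {4, 5} → 2.

2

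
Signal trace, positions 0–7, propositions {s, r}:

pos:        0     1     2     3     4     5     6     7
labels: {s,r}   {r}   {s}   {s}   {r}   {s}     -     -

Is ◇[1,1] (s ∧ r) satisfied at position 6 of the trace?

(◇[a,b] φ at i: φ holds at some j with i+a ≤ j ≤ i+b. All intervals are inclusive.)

Check (s ∧ r) at each j in [7,7]:
  j=7: false
No position in the window satisfies it → formula fails.

Does not hold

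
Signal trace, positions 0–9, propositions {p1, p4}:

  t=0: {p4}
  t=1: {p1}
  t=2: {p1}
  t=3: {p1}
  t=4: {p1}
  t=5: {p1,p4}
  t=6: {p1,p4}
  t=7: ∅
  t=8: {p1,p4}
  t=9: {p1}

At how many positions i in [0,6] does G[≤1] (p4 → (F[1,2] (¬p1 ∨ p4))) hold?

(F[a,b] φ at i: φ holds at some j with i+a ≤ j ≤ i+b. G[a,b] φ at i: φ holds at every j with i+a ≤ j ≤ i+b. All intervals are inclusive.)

6

Evaluate at each i in [0,6]:
  i=0: ✗ (fails at j=0)
  i=1: ✓ (all of [1,2])
  i=2: ✓ (all of [2,3])
  i=3: ✓ (all of [3,4])
  i=4: ✓ (all of [4,5])
  i=5: ✓ (all of [5,6])
  i=6: ✓ (all of [6,7])
Positions where it holds: {1, 2, 3, 4, 5, 6} → 6.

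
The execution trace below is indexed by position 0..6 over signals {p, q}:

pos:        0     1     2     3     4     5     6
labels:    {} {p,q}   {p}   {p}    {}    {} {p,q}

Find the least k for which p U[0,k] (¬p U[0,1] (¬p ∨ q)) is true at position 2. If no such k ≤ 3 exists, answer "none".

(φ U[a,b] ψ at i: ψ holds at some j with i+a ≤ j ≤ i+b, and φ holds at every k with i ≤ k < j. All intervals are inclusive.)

Need earliest j ≥ 2 with (¬p U[0,1] (¬p ∨ q)), and p at every k in [2,j-1].
  j=2: rhs fails.
  j=3: rhs fails.
  j=4: rhs holds; lhs holds on [2,3]. k = 2.

2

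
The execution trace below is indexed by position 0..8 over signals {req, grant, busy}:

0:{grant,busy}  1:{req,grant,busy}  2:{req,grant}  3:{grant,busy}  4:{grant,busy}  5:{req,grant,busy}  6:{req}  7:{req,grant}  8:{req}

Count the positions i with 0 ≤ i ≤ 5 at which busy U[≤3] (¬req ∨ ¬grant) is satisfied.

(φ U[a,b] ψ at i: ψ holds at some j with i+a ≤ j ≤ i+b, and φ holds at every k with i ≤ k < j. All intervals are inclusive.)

Evaluate at each i in [0,5]:
  i=0: ✓ (rhs at j=0)
  i=1: ✗ (lhs fails at k=2 before rhs at j=3)
  i=2: ✗ (lhs fails at k=2 before rhs at j=3)
  i=3: ✓ (rhs at j=3)
  i=4: ✓ (rhs at j=4)
  i=5: ✓ (rhs at j=6; lhs holds on [5,5])
Positions where it holds: {0, 3, 4, 5} → 4.

4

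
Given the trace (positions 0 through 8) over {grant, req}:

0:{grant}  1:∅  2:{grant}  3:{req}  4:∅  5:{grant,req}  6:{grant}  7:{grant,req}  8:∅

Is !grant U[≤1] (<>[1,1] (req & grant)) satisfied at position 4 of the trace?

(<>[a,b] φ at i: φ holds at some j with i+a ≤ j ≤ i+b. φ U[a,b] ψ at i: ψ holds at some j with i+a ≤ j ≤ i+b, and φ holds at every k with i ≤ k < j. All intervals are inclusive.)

True

Need some j in [4,5] with <>[1,1] (req & grant), and !grant at every k in [4,j-1].
  j=4: <>[1,1] (req & grant) holds; no prefix to check → satisfied.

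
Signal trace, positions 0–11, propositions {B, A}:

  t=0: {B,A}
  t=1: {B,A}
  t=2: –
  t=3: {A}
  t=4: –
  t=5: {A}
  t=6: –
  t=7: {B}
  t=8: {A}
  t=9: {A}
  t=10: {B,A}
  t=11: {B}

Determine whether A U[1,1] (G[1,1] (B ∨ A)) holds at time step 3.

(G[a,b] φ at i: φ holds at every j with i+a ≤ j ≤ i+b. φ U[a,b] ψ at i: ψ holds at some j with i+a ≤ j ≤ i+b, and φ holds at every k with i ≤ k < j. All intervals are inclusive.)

True

Need some j in [4,4] with G[1,1] (B ∨ A), and A at every k in [3,j-1].
  j=4: G[1,1] (B ∨ A) holds; A holds at every k in [3,3] → satisfied.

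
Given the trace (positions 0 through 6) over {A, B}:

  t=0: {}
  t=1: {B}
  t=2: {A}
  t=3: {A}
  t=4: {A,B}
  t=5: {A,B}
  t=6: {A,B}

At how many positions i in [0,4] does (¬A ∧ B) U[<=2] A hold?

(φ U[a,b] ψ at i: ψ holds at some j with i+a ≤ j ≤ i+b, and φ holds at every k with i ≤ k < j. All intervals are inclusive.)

Evaluate at each i in [0,4]:
  i=0: ✗ (lhs fails at k=0 before rhs at j=2)
  i=1: ✓ (rhs at j=2; lhs holds on [1,1])
  i=2: ✓ (rhs at j=2)
  i=3: ✓ (rhs at j=3)
  i=4: ✓ (rhs at j=4)
Positions where it holds: {1, 2, 3, 4} → 4.

4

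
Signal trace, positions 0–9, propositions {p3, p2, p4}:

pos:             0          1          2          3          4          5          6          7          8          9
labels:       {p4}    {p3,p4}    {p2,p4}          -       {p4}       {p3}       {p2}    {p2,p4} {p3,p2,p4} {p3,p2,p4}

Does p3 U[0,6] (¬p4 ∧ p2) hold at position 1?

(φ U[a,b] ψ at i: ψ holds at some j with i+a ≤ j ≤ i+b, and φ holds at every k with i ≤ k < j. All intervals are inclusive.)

Need some j in [1,7] with (¬p4 ∧ p2), and p3 at every k in [1,j-1].
  j=1: (¬p4 ∧ p2) false.
  j=2: (¬p4 ∧ p2) false.
  j=3: (¬p4 ∧ p2) false.
  j=4: (¬p4 ∧ p2) false.
  j=5: (¬p4 ∧ p2) false.
  j=6: (¬p4 ∧ p2) holds, but p3 fails at k=2 → not this j.
  j=7: (¬p4 ∧ p2) false.
No j in the window works → until fails.

No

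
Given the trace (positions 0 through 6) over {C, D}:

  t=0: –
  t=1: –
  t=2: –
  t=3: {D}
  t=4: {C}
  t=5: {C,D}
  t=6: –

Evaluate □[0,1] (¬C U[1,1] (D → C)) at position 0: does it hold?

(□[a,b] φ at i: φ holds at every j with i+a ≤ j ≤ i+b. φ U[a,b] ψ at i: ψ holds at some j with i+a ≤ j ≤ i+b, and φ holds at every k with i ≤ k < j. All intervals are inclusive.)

Check (¬C U[1,1] (D → C)) at every j in [0,1]:
  j=0: holds
  j=1: holds
All positions satisfy it → formula holds.

Holds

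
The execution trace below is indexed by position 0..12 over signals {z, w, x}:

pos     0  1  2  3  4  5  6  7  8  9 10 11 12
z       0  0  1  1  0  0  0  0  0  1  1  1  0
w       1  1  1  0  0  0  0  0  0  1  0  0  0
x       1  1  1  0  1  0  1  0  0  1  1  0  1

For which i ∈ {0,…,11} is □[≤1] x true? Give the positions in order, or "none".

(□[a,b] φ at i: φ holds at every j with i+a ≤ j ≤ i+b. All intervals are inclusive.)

0, 1, 9

Evaluate at each i in [0,11]:
  i=0: ✓ (all of [0,1])
  i=1: ✓ (all of [1,2])
  i=2: ✗ (fails at j=3)
  i=3: ✗ (fails at j=3)
  i=4: ✗ (fails at j=5)
  i=5: ✗ (fails at j=5)
  i=6: ✗ (fails at j=7)
  i=7: ✗ (fails at j=7)
  i=8: ✗ (fails at j=8)
  i=9: ✓ (all of [9,10])
  i=10: ✗ (fails at j=11)
  i=11: ✗ (fails at j=11)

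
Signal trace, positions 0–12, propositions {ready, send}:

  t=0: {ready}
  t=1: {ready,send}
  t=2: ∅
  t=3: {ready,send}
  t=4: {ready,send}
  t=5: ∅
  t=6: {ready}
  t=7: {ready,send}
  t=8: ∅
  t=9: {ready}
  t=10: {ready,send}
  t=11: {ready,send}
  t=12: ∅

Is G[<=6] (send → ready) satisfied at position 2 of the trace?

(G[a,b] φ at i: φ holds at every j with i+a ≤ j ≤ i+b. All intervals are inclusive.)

True

Check (send → ready) at every j in [2,8]:
  j=2: antecedent false → ✓
  j=3: antecedent true; consequent true → ✓
  j=4: antecedent true; consequent true → ✓
  j=5: antecedent false → ✓
  j=6: antecedent false → ✓
  j=7: antecedent true; consequent true → ✓
  j=8: antecedent false → ✓
All positions satisfy it → formula holds.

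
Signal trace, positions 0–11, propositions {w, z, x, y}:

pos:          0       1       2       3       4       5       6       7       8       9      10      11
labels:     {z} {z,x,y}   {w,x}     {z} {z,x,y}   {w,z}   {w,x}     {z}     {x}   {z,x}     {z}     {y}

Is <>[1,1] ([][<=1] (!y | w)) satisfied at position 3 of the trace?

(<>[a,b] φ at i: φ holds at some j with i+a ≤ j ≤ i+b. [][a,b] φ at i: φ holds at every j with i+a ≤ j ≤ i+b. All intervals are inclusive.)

False

Check [][<=1] (!y | w) at each j in [4,4]:
  j=4: fails at 4
No position in the window satisfies it → formula fails.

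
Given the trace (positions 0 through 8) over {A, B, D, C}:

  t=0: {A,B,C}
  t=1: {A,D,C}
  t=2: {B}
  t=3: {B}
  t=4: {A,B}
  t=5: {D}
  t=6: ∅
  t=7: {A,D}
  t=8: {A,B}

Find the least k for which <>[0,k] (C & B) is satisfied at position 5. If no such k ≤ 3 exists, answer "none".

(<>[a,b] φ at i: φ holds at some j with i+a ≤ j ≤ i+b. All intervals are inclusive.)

none

Scan j = 5,6,… for (C & B):
  j=5: fails
  j=6: fails
  j=7: fails
  j=8: fails
No j in [5,8] satisfies it → none.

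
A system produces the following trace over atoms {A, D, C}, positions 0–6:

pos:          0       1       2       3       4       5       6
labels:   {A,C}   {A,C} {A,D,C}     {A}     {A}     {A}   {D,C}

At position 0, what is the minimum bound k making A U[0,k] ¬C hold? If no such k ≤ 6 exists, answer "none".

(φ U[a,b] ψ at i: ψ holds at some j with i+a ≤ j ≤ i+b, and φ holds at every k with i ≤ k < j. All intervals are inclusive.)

3

Need earliest j ≥ 0 with ¬C, and A at every k in [0,j-1].
  j=0: rhs fails.
  j=1: rhs fails.
  j=2: rhs fails.
  j=3: rhs holds; lhs holds on [0,2]. k = 3.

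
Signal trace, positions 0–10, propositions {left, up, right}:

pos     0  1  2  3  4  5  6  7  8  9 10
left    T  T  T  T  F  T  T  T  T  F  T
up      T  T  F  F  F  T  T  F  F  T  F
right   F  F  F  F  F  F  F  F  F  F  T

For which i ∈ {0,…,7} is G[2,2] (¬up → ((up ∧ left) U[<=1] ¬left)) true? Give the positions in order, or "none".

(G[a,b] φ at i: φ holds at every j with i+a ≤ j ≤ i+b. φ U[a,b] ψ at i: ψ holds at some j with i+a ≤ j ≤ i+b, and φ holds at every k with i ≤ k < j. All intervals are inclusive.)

Evaluate at each i in [0,7]:
  i=0: ✗ (fails at j=2)
  i=1: ✗ (fails at j=3)
  i=2: ✓ (all of [4,4])
  i=3: ✓ (all of [5,5])
  i=4: ✓ (all of [6,6])
  i=5: ✗ (fails at j=7)
  i=6: ✗ (fails at j=8)
  i=7: ✓ (all of [9,9])

2, 3, 4, 7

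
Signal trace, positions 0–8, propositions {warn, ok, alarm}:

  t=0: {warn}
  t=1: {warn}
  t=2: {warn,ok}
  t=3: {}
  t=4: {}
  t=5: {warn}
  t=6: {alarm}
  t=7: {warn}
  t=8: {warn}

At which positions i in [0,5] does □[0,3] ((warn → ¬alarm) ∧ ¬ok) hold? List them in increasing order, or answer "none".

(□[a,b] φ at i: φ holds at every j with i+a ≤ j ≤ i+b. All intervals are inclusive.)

3, 4, 5

Evaluate at each i in [0,5]:
  i=0: ✗ (fails at j=2)
  i=1: ✗ (fails at j=2)
  i=2: ✗ (fails at j=2)
  i=3: ✓ (all of [3,6])
  i=4: ✓ (all of [4,7])
  i=5: ✓ (all of [5,8])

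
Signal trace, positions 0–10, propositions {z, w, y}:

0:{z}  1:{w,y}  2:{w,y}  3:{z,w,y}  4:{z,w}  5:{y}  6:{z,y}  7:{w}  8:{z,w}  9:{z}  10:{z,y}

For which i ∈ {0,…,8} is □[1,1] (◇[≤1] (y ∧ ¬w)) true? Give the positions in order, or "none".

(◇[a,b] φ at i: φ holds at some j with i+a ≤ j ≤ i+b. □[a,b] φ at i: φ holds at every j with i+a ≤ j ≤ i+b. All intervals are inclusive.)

3, 4, 5, 8

Evaluate at each i in [0,8]:
  i=0: ✗ (fails at j=1)
  i=1: ✗ (fails at j=2)
  i=2: ✗ (fails at j=3)
  i=3: ✓ (all of [4,4])
  i=4: ✓ (all of [5,5])
  i=5: ✓ (all of [6,6])
  i=6: ✗ (fails at j=7)
  i=7: ✗ (fails at j=8)
  i=8: ✓ (all of [9,9])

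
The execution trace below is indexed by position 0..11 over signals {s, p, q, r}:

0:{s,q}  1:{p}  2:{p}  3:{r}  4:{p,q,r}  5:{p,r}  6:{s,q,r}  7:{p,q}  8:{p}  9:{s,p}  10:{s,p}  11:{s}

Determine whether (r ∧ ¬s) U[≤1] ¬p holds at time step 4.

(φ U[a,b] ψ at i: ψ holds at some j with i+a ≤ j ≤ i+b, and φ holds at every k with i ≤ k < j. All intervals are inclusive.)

Does not hold

Need some j in [4,5] with ¬p, and (r ∧ ¬s) at every k in [4,j-1].
  j=4: ¬p false.
  j=5: ¬p false.
No j in the window works → until fails.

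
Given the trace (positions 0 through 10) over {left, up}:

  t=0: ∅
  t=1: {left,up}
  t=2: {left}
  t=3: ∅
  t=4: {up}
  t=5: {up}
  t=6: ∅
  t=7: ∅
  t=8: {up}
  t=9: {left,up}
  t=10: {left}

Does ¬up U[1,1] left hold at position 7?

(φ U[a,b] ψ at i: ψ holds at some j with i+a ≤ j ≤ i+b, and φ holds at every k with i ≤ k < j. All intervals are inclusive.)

No

Need some j in [8,8] with left, and ¬up at every k in [7,j-1].
  j=8: left false.
No j in the window works → until fails.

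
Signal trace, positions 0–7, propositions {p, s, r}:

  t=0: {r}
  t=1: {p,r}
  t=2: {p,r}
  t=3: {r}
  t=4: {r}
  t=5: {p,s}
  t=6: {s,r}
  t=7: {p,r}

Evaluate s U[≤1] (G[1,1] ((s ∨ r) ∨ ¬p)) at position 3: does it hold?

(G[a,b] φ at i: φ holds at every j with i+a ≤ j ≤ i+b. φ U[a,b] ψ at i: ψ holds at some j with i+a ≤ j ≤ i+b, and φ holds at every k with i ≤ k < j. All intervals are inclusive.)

Need some j in [3,4] with G[1,1] ((s ∨ r) ∨ ¬p), and s at every k in [3,j-1].
  j=3: G[1,1] ((s ∨ r) ∨ ¬p) holds; no prefix to check → satisfied.

Yes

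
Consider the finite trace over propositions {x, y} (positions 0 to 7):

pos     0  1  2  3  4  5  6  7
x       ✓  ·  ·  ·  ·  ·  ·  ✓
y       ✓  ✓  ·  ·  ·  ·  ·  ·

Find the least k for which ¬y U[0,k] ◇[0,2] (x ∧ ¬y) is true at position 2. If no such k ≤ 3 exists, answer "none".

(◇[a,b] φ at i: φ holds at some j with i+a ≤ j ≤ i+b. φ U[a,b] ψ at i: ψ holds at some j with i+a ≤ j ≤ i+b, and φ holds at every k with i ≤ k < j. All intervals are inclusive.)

3

Need earliest j ≥ 2 with ◇[0,2] (x ∧ ¬y), and ¬y at every k in [2,j-1].
  j=2: rhs fails.
  j=3: rhs fails.
  j=4: rhs fails.
  j=5: rhs holds; lhs holds on [2,4]. k = 3.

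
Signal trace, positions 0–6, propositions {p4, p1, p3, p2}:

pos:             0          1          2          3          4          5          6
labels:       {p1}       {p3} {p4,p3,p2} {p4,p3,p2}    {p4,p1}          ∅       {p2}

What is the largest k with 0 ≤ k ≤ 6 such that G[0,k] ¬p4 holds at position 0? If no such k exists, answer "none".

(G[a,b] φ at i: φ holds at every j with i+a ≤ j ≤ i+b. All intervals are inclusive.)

1

¬p4 must hold from j=0 onward; find where it first fails.
  j=0: holds
  j=1: holds
  j=2: fails
Holds on [0,1], so largest k = 1.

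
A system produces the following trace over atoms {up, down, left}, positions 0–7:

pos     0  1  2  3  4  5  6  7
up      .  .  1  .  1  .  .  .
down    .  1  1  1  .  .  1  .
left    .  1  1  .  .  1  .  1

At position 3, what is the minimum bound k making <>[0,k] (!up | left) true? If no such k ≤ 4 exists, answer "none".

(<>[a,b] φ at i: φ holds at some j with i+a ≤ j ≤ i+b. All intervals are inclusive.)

0

Scan j = 3,4,… for (!up | left):
  j=3: holds
First hit at j=3, so smallest k = 3-3 = 0.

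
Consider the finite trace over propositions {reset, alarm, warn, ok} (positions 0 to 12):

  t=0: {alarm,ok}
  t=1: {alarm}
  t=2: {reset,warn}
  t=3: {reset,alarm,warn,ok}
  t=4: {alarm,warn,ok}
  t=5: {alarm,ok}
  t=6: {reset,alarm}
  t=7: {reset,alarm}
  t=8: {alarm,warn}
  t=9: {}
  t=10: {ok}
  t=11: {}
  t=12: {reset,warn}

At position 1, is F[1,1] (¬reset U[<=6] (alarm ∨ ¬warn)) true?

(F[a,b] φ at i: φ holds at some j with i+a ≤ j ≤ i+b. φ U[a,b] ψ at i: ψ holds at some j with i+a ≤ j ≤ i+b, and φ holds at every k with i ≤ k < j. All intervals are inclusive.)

False

Check (¬reset U[<=6] (alarm ∨ ¬warn)) at each j in [2,2]:
  j=2: fails
No position in the window satisfies it → formula fails.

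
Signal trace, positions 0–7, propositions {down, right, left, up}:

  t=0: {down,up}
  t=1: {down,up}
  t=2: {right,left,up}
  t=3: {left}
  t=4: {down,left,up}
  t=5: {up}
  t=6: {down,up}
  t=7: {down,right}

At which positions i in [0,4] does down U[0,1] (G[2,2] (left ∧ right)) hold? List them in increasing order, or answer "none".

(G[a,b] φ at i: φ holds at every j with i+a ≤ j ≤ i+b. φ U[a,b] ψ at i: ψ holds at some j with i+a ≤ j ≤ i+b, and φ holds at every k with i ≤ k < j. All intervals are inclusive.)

0

Evaluate at each i in [0,4]:
  i=0: ✓ (rhs at j=0)
  i=1: ✗ (no rhs in [1,2])
  i=2: ✗ (no rhs in [2,3])
  i=3: ✗ (no rhs in [3,4])
  i=4: ✗ (no rhs in [4,5])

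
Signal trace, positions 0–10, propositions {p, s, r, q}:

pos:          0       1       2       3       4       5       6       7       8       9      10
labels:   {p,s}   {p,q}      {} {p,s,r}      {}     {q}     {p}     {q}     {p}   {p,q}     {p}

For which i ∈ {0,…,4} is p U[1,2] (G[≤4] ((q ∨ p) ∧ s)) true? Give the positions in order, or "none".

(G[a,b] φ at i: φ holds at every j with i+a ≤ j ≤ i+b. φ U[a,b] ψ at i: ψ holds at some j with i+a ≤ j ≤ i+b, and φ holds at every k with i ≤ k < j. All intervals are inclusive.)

none

Evaluate at each i in [0,4]:
  i=0: ✗ (no rhs in [1,2])
  i=1: ✗ (no rhs in [2,3])
  i=2: ✗ (no rhs in [3,4])
  i=3: ✗ (no rhs in [4,5])
  i=4: ✗ (no rhs in [5,6])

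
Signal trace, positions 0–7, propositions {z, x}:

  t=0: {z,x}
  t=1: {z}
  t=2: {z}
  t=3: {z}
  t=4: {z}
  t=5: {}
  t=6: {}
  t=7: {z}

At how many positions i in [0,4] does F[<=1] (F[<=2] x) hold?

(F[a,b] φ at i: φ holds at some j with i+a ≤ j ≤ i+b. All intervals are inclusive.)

Evaluate at each i in [0,4]:
  i=0: ✓ (witness j=0)
  i=1: ✗ (none in [1,2])
  i=2: ✗ (none in [2,3])
  i=3: ✗ (none in [3,4])
  i=4: ✗ (none in [4,5])
Positions where it holds: {0} → 1.

1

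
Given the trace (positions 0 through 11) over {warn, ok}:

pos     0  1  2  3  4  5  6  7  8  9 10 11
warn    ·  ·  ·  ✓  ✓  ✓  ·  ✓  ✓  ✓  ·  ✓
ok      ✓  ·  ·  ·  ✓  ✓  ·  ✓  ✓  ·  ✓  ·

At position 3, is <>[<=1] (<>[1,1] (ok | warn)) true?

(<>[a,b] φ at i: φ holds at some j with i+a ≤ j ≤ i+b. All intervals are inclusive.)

Holds

Check <>[1,1] (ok | warn) at each j in [3,4]:
  j=3: holds (witness at 4)
  j=4: holds (witness at 5)
Found at j=3 → formula holds.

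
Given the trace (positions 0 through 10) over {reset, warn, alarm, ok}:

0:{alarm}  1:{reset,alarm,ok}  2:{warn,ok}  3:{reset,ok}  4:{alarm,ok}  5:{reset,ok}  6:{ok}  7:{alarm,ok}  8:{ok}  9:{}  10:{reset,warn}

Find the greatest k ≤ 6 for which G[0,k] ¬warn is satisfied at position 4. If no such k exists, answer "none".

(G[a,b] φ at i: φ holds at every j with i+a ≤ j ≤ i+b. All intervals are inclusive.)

5

¬warn must hold from j=4 onward; find where it first fails.
  j=4: holds
  j=5: holds
  j=6: holds
  j=7: holds
  j=8: holds
  j=9: holds
  j=10: fails
Holds on [4,9], so largest k = 5.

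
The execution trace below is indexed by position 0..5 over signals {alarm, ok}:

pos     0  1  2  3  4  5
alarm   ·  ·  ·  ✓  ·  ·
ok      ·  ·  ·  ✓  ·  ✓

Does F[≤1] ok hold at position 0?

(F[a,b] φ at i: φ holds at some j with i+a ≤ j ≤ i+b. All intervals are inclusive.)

Does not hold

Check ok at each j in [0,1]:
  j=0: false
  j=1: false
No position in the window satisfies it → formula fails.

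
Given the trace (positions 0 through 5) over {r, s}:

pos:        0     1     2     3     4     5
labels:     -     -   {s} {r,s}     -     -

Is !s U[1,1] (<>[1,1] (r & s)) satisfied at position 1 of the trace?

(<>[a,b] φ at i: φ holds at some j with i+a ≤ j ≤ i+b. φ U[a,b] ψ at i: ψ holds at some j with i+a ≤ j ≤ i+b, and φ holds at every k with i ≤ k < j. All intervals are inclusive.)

Need some j in [2,2] with <>[1,1] (r & s), and !s at every k in [1,j-1].
  j=2: <>[1,1] (r & s) holds; !s holds at every k in [1,1] → satisfied.

Holds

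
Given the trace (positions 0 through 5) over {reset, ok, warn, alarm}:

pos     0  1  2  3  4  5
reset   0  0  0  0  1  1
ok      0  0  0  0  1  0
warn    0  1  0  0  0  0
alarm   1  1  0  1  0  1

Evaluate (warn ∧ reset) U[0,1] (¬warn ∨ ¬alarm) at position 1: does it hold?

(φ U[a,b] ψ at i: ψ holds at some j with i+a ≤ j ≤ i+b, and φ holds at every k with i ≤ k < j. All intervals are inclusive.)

Need some j in [1,2] with (¬warn ∨ ¬alarm), and (warn ∧ reset) at every k in [1,j-1].
  j=1: (¬warn ∨ ¬alarm) false.
  j=2: (¬warn ∨ ¬alarm) holds, but (warn ∧ reset) fails at k=1 → not this j.
No j in the window works → until fails.

Does not hold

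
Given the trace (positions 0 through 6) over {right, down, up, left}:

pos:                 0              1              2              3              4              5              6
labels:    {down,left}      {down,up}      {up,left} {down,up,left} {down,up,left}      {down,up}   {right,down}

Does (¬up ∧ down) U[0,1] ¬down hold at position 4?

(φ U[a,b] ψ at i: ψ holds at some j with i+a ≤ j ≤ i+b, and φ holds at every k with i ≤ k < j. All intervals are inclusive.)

Does not hold

Need some j in [4,5] with ¬down, and (¬up ∧ down) at every k in [4,j-1].
  j=4: ¬down false.
  j=5: ¬down false.
No j in the window works → until fails.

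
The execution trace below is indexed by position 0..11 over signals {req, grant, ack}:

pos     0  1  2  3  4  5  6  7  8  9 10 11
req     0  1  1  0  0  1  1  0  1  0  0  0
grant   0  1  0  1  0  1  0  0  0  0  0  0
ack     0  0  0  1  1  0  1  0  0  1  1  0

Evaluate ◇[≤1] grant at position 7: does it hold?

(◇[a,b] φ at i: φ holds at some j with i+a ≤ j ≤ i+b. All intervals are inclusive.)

Check grant at each j in [7,8]:
  j=7: false
  j=8: false
No position in the window satisfies it → formula fails.

Does not hold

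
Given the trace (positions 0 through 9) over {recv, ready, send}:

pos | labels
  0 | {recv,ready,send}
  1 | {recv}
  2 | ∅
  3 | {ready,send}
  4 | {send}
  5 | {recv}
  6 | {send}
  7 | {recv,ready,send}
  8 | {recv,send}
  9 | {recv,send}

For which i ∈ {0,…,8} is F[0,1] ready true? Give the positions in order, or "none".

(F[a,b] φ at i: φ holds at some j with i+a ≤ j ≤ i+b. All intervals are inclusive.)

0, 2, 3, 6, 7

Evaluate at each i in [0,8]:
  i=0: ✓ (witness j=0)
  i=1: ✗ (none in [1,2])
  i=2: ✓ (witness j=3)
  i=3: ✓ (witness j=3)
  i=4: ✗ (none in [4,5])
  i=5: ✗ (none in [5,6])
  i=6: ✓ (witness j=7)
  i=7: ✓ (witness j=7)
  i=8: ✗ (none in [8,9])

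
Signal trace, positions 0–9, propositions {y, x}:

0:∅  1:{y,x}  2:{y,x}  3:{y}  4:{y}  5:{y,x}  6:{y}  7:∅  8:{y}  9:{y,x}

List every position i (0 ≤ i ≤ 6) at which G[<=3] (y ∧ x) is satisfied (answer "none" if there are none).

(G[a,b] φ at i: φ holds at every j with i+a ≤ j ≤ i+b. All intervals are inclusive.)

none

Evaluate at each i in [0,6]:
  i=0: ✗ (fails at j=0)
  i=1: ✗ (fails at j=3)
  i=2: ✗ (fails at j=3)
  i=3: ✗ (fails at j=3)
  i=4: ✗ (fails at j=4)
  i=5: ✗ (fails at j=6)
  i=6: ✗ (fails at j=6)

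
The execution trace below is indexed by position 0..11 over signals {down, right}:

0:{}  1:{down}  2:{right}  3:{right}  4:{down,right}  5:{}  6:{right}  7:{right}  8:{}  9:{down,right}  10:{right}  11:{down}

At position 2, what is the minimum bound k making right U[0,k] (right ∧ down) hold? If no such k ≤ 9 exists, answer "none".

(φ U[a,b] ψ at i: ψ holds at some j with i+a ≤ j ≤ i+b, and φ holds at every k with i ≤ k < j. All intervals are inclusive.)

Need earliest j ≥ 2 with (right ∧ down), and right at every k in [2,j-1].
  j=2: rhs fails.
  j=3: rhs fails.
  j=4: rhs holds; lhs holds on [2,3]. k = 2.

2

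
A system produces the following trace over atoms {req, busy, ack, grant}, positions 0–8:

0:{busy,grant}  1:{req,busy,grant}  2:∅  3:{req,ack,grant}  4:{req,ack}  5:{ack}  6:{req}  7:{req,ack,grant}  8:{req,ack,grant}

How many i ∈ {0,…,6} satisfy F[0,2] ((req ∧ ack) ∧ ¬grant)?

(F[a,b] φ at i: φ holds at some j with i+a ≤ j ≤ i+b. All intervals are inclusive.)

3

Evaluate at each i in [0,6]:
  i=0: ✗ (none in [0,2])
  i=1: ✗ (none in [1,3])
  i=2: ✓ (witness j=4)
  i=3: ✓ (witness j=4)
  i=4: ✓ (witness j=4)
  i=5: ✗ (none in [5,7])
  i=6: ✗ (none in [6,8])
Positions where it holds: {2, 3, 4} → 3.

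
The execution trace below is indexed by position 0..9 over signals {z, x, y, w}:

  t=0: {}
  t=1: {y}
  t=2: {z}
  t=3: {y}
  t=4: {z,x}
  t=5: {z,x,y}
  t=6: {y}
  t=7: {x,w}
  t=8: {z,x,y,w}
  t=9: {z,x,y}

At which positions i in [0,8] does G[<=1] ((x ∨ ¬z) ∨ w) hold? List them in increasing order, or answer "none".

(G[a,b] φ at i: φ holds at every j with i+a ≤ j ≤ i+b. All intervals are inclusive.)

0, 3, 4, 5, 6, 7, 8

Evaluate at each i in [0,8]:
  i=0: ✓ (all of [0,1])
  i=1: ✗ (fails at j=2)
  i=2: ✗ (fails at j=2)
  i=3: ✓ (all of [3,4])
  i=4: ✓ (all of [4,5])
  i=5: ✓ (all of [5,6])
  i=6: ✓ (all of [6,7])
  i=7: ✓ (all of [7,8])
  i=8: ✓ (all of [8,9])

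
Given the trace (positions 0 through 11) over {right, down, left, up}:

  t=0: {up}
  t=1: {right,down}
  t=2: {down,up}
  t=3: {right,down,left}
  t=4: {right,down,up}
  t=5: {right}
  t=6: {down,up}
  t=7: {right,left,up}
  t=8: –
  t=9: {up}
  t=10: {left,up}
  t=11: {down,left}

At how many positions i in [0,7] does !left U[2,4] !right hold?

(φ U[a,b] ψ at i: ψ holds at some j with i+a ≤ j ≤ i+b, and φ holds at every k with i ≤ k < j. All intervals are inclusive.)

Evaluate at each i in [0,7]:
  i=0: ✓ (rhs at j=2; lhs holds on [0,1])
  i=1: ✗ (no rhs in [3,5])
  i=2: ✗ (lhs fails at k=3 before rhs at j=6)
  i=3: ✗ (lhs fails at k=3 before rhs at j=6)
  i=4: ✓ (rhs at j=6; lhs holds on [4,5])
  i=5: ✗ (lhs fails at k=7 before rhs at j=8)
  i=6: ✗ (lhs fails at k=7 before rhs at j=8)
  i=7: ✗ (lhs fails at k=7 before rhs at j=9)
Positions where it holds: {0, 4} → 2.

2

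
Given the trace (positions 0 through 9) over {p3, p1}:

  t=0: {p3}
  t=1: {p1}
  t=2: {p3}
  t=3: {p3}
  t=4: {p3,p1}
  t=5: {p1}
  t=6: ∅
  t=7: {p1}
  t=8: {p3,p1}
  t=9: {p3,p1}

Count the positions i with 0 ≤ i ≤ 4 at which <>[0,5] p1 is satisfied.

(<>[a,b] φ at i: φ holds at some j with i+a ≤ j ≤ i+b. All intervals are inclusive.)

Evaluate at each i in [0,4]:
  i=0: ✓ (witness j=1)
  i=1: ✓ (witness j=1)
  i=2: ✓ (witness j=4)
  i=3: ✓ (witness j=4)
  i=4: ✓ (witness j=4)
Positions where it holds: {0, 1, 2, 3, 4} → 5.

5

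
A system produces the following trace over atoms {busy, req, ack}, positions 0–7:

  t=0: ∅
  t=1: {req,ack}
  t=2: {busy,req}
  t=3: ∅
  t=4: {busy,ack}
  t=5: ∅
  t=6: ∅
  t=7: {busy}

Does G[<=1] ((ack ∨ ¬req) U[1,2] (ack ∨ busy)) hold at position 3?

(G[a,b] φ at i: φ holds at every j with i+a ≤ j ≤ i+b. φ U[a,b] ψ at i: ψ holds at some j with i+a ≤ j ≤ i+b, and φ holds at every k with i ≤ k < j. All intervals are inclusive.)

False

Check ((ack ∨ ¬req) U[1,2] (ack ∨ busy)) at every j in [3,4]:
  j=3: holds
  j=4: fails
Fails at j=4 → formula fails.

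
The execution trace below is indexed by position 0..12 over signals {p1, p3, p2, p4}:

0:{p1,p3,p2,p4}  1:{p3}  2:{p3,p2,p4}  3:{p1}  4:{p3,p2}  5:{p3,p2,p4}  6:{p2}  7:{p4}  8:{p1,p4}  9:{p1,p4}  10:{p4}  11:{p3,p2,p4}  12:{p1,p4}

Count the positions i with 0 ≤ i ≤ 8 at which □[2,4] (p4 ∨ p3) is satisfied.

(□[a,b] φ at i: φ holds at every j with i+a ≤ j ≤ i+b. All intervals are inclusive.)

4

Evaluate at each i in [0,8]:
  i=0: ✗ (fails at j=3)
  i=1: ✗ (fails at j=3)
  i=2: ✗ (fails at j=6)
  i=3: ✗ (fails at j=6)
  i=4: ✗ (fails at j=6)
  i=5: ✓ (all of [7,9])
  i=6: ✓ (all of [8,10])
  i=7: ✓ (all of [9,11])
  i=8: ✓ (all of [10,12])
Positions where it holds: {5, 6, 7, 8} → 4.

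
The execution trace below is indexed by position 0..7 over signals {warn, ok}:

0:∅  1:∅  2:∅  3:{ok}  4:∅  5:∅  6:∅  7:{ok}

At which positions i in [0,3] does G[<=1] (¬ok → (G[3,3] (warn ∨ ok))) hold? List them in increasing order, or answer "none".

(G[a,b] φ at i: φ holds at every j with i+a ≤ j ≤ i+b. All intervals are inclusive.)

Evaluate at each i in [0,3]:
  i=0: ✗ (fails at j=1)
  i=1: ✗ (fails at j=1)
  i=2: ✗ (fails at j=2)
  i=3: ✓ (all of [3,4])

3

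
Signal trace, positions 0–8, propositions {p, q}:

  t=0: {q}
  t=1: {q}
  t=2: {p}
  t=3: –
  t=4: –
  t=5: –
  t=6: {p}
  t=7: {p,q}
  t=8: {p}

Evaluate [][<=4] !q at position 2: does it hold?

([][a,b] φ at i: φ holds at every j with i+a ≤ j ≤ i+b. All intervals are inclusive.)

Check !q at every j in [2,6]:
  j=2: true
  j=3: true
  j=4: true
  j=5: true
  j=6: true
All positions satisfy it → formula holds.

Holds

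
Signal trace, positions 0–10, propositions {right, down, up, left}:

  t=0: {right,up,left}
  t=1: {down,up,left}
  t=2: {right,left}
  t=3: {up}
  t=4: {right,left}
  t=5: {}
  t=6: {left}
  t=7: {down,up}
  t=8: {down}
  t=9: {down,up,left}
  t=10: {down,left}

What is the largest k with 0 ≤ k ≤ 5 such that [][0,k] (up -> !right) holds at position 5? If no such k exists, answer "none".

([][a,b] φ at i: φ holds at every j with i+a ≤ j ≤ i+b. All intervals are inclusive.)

5

(up -> !right) must hold from j=5 onward; find where it first fails.
  j=5: holds
  j=6: holds
  j=7: holds
  j=8: holds
  j=9: holds
  j=10: holds
Holds through j=10; largest k = 5.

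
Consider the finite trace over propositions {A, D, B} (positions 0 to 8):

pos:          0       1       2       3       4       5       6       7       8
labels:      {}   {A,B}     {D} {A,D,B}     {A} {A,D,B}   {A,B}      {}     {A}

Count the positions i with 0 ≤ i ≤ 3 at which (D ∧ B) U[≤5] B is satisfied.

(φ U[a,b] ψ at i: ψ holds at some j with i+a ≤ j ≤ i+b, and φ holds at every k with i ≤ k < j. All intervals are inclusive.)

2

Evaluate at each i in [0,3]:
  i=0: ✗ (lhs fails at k=0 before rhs at j=1)
  i=1: ✓ (rhs at j=1)
  i=2: ✗ (lhs fails at k=2 before rhs at j=3)
  i=3: ✓ (rhs at j=3)
Positions where it holds: {1, 3} → 2.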